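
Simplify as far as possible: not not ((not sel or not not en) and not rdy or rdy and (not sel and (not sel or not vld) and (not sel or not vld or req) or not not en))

not not ((not sel or not not en) and not rdy or rdy and (not sel and (not sel or not vld) and (not sel or not vld or req) or not not en))
= not not ((not sel or not not en) and not rdy or rdy and (not sel and (not sel or not vld) or not not en))
= not not ((not sel or not not en) and not rdy or rdy and (not sel or not not en))
= not not (not sel or not not en)
= not not (not sel or en)
= not sel or en

not sel or en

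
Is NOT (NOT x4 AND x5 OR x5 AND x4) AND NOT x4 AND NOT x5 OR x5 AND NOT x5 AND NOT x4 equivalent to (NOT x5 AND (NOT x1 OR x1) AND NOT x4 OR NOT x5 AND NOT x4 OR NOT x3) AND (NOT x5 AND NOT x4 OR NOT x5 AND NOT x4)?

Yes

E1: NOT (NOT x4 AND x5 OR x5 AND x4) AND NOT x4 AND NOT x5 OR x5 AND NOT x5 AND NOT x4
    = NOT x5 AND NOT x4 AND NOT x5 OR x5 AND NOT x5 AND NOT x4   (distribution)
    = NOT x5 AND NOT x4   (distribution)
E2: (NOT x5 AND (NOT x1 OR x1) AND NOT x4 OR NOT x5 AND NOT x4 OR NOT x3) AND (NOT x5 AND NOT x4 OR NOT x5 AND NOT x4)
    = (NOT x5 AND NOT x4 OR NOT x5 AND NOT x4 OR NOT x3) AND (NOT x5 AND NOT x4 OR NOT x5 AND NOT x4)   (complement / identity)
    = NOT x5 AND NOT x4 OR NOT x5 AND NOT x4   (absorption)
    = NOT x5 AND NOT x4   (idempotence)
Both reduce to NOT x5 AND NOT x4, so they are equivalent.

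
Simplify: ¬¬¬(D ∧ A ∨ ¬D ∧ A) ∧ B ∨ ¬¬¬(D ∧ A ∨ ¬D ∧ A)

¬A

¬¬¬(D ∧ A ∨ ¬D ∧ A) ∧ B ∨ ¬¬¬(D ∧ A ∨ ¬D ∧ A)
= ¬¬¬(D ∧ A ∨ ¬D ∧ A)
= ¬¬¬((D ∨ ¬D) ∧ A)
= ¬((D ∨ ¬D) ∧ A)
= ¬A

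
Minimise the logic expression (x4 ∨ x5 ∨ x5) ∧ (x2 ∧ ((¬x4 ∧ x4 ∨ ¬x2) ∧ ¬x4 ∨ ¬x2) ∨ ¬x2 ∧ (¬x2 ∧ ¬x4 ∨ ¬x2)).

(x4 ∨ x5 ∨ x5) ∧ (x2 ∧ ((¬x4 ∧ x4 ∨ ¬x2) ∧ ¬x4 ∨ ¬x2) ∨ ¬x2 ∧ (¬x2 ∧ ¬x4 ∨ ¬x2))
= (x4 ∨ x5) ∧ (x2 ∧ ((¬x4 ∧ x4 ∨ ¬x2) ∧ ¬x4 ∨ ¬x2) ∨ ¬x2 ∧ (¬x2 ∧ ¬x4 ∨ ¬x2))
= (x4 ∨ x5) ∧ (x2 ∧ (¬x2 ∧ ¬x4 ∨ ¬x2) ∨ ¬x2 ∧ (¬x2 ∧ ¬x4 ∨ ¬x2))
= (x4 ∨ x5) ∧ (¬x2 ∧ ¬x4 ∨ ¬x2)
= (x4 ∨ x5) ∧ ¬x2

(x4 ∨ x5) ∧ ¬x2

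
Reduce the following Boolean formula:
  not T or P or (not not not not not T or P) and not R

not T or P or (not not not not not T or P) and not R
= not T or P or (not not not T or P) and not R   [double negation]
= not T or P or (not T or P) and not R   [double negation]
= not T or P   [absorption]

not T or P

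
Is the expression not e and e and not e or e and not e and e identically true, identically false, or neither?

not e and e and not e or e and not e and e
= e and not e   — distribution
= False   — complement

identically false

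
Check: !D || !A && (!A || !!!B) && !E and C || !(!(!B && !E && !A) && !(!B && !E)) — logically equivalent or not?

E1: !D || !A && (!A || !!!B) && !E
    = !D || !A && (!A || !B) && !E
    = !D || !A && !E
E2: C || !(!(!B && !E && !A) && !(!B && !E))
    = C || !B && !E && !A || !B && !E
    = C || !B && !E
These differ: at A=1, B=1, C=0, D=0, E=1, E1 = 1 but E2 = 0.

No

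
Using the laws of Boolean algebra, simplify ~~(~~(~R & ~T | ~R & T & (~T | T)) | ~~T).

~~(~~(~R & ~T | ~R & T & (~T | T)) | ~~T)
= ~~(~~(~R & ~T | ~R & T) | ~~T)   (complement / identity)
= ~~(~~~R | ~~T)   (distribution)
= ~(~~R & ~T)   (De Morgan)
= ~R | T   (De Morgan)

~R | T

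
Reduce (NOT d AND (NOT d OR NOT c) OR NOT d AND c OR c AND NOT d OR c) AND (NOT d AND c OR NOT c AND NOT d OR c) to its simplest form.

NOT d OR c

(NOT d AND (NOT d OR NOT c) OR NOT d AND c OR c AND NOT d OR c) AND (NOT d AND c OR NOT c AND NOT d OR c)
= (NOT d OR NOT d AND c OR c AND NOT d OR c) AND (NOT d AND c OR NOT c AND NOT d OR c)   [absorption]
= (NOT d OR NOT d AND c OR c AND NOT d OR c) AND (NOT d OR c)   [distribution]
= (NOT d OR c AND NOT d OR c) AND (NOT d OR c)   [absorption]
= (NOT d OR c) AND (NOT d OR c)   [absorption]
= NOT d OR c   [idempotence]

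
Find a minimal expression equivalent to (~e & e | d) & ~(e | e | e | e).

(~e & e | d) & ~(e | e | e | e)
= d & ~(e | e | e | e)   [complement / identity]
= d & ~(e | e)   [idempotence]
= d & ~e   [idempotence]

d & ~e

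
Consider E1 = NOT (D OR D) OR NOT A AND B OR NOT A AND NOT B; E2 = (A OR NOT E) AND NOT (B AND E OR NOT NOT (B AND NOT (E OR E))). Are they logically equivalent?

E1: NOT (D OR D) OR NOT A AND B OR NOT A AND NOT B
    = NOT (D OR D) OR NOT A   — distribution
    = NOT D OR NOT A   — idempotence
E2: (A OR NOT E) AND NOT (B AND E OR NOT NOT (B AND NOT (E OR E)))
    = (A OR NOT E) AND NOT (B AND E OR NOT NOT (B AND NOT E))   — idempotence
    = (A OR NOT E) AND NOT (B AND E OR B AND NOT E)   — double negation
    = (A OR NOT E) AND NOT B   — distribution
These differ: at A=0, B=1, D=0, E=0, E1 = 1 but E2 = 0.

No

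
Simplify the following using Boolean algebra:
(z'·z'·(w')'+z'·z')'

(z'·z'·(w')'+z'·z')'
= (z'·z'·w+z'·z')'   — double negation
= (z'·z')'   — absorption
= (z')'   — idempotence
= z   — double negation

z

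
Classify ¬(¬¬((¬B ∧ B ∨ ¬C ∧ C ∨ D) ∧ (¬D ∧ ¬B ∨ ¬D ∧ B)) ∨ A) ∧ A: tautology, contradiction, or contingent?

contradiction

¬(¬¬((¬B ∧ B ∨ ¬C ∧ C ∨ D) ∧ (¬D ∧ ¬B ∨ ¬D ∧ B)) ∨ A) ∧ A
= ¬(¬¬((¬C ∧ C ∨ D) ∧ (¬D ∧ ¬B ∨ ¬D ∧ B)) ∨ A) ∧ A   — complement / identity
= ¬(¬¬((¬C ∧ C ∨ D) ∧ ¬D) ∨ A) ∧ A   — distribution
= ¬((¬C ∧ C ∨ D) ∧ ¬D ∨ A) ∧ A   — double negation
= ¬(D ∧ ¬D ∨ A) ∧ A   — complement / identity
= ¬A ∧ A   — complement / identity
= False   — complement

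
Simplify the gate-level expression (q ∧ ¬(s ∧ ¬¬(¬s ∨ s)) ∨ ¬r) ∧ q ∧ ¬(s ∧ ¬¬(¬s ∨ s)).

q ∧ ¬s

(q ∧ ¬(s ∧ ¬¬(¬s ∨ s)) ∨ ¬r) ∧ q ∧ ¬(s ∧ ¬¬(¬s ∨ s))
= q ∧ ¬(s ∧ ¬¬(¬s ∨ s))
= q ∧ ¬(s ∧ (¬s ∨ s))
= q ∧ ¬s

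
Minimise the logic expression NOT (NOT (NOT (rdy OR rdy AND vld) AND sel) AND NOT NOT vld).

NOT (NOT (NOT (rdy OR rdy AND vld) AND sel) AND NOT NOT vld)
= NOT (NOT (NOT rdy AND sel) AND NOT NOT vld)   (absorption)
= NOT rdy AND sel OR NOT vld   (De Morgan)

NOT rdy AND sel OR NOT vld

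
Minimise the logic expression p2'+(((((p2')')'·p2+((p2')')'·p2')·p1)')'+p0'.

p2'+p0'

p2'+(((((p2')')'·p2+((p2')')'·p2')·p1)')'+p0'
= p2'+((((p2')')'·p1)')'+p0'   — distribution
= p2'+((p2'·p1)')'+p0'   — double negation
= p2'+p2'·p1+p0'   — double negation
= p2'+p0'   — absorption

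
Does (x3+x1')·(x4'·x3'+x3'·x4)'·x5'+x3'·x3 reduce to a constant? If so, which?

no

(x3+x1')·(x4'·x3'+x3'·x4)'·x5'+x3'·x3
= (x3+x1')·(x3')'·x5'+x3'·x3   — distribution
= (x3+x1')·x3·x5'+x3'·x3   — double negation
= (x3+x1')·x3·x5'   — complement / identity
= x3·x5'   — absorption
This depends on x3, x5, so it is not a constant.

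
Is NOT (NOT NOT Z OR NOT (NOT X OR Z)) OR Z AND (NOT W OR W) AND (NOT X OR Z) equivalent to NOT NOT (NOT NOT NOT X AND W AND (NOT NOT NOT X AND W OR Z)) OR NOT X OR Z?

E1: NOT (NOT NOT Z OR NOT (NOT X OR Z)) OR Z AND (NOT W OR W) AND (NOT X OR Z)
    = NOT Z AND (NOT X OR Z) OR Z AND (NOT W OR W) AND (NOT X OR Z)   (De Morgan)
    = NOT Z AND (NOT X OR Z) OR Z AND (NOT X OR Z)   (complement / identity)
    = NOT X OR Z   (distribution)
E2: NOT NOT (NOT NOT NOT X AND W AND (NOT NOT NOT X AND W OR Z)) OR NOT X OR Z
    = NOT NOT NOT X AND W AND (NOT NOT NOT X AND W OR Z) OR NOT X OR Z   (double negation)
    = NOT NOT NOT X AND W OR NOT X OR Z   (absorption)
    = NOT X AND W OR NOT X OR Z   (double negation)
    = NOT X OR Z   (absorption)
Both reduce to NOT X OR Z, so they are equivalent.

Yes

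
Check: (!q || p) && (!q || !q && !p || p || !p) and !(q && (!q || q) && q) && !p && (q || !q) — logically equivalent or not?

E1: (!q || p) && (!q || !q && !p || p || !p)
    = (!q || p) && (!q || p || !p)   (absorption)
    = !q || p   (absorption)
E2: !(q && (!q || q) && q) && !p && (q || !q)
    = !(q && q) && !p && (q || !q)   (complement / identity)
    = !q && !p && (q || !q)   (idempotence)
    = !q && !p   (complement / identity)
These differ: at p=1, q=0, E1 = 1 but E2 = 0.

No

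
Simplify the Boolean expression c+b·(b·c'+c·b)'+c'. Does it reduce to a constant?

1

c+b·(b·c'+c·b)'+c'
= c+b·b'+c'   (distribution)
= c+c'   (complement / identity)
= 1   (complement)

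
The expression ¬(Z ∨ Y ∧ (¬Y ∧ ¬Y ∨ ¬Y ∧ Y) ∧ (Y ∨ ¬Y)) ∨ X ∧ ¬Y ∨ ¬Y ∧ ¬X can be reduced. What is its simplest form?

¬Z ∨ ¬Y

¬(Z ∨ Y ∧ (¬Y ∧ ¬Y ∨ ¬Y ∧ Y) ∧ (Y ∨ ¬Y)) ∨ X ∧ ¬Y ∨ ¬Y ∧ ¬X
= ¬(Z ∨ Y ∧ ¬Y ∧ (Y ∨ ¬Y)) ∨ X ∧ ¬Y ∨ ¬Y ∧ ¬X   — distribution
= ¬(Z ∨ Y ∧ ¬Y) ∨ X ∧ ¬Y ∨ ¬Y ∧ ¬X   — complement / identity
= ¬(Z ∨ Y ∧ ¬Y) ∨ ¬Y   — distribution
= ¬Z ∨ ¬Y   — complement / identity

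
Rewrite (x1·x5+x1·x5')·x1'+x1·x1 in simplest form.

x1

(x1·x5+x1·x5')·x1'+x1·x1
= x1·x1'+x1·x1   — distribution
= x1   — distribution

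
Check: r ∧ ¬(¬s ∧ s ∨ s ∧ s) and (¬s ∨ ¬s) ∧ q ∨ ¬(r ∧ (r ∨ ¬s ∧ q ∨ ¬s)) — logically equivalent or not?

No

E1: r ∧ ¬(¬s ∧ s ∨ s ∧ s)
    = r ∧ ¬s   — distribution
E2: (¬s ∨ ¬s) ∧ q ∨ ¬(r ∧ (r ∨ ¬s ∧ q ∨ ¬s))
    = (¬s ∨ ¬s) ∧ q ∨ ¬(r ∧ (r ∨ ¬s))   — absorption
    = ¬s ∧ q ∨ ¬(r ∧ (r ∨ ¬s))   — idempotence
    = ¬s ∧ q ∨ ¬r   — absorption
These differ: at q=1, r=0, s=1, E1 = 0 but E2 = 1.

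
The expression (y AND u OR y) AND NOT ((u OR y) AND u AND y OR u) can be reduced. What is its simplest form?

(y AND u OR y) AND NOT ((u OR y) AND u AND y OR u)
= y AND NOT ((u OR y) AND u AND y OR u)   — absorption
= y AND NOT (u AND y OR u)   — absorption
= y AND NOT u   — absorption

y AND NOT u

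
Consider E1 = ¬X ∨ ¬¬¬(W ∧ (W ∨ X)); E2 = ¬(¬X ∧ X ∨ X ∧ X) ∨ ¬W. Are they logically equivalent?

Yes

E1: ¬X ∨ ¬¬¬(W ∧ (W ∨ X))
    = ¬X ∨ ¬(W ∧ (W ∨ X))   — double negation
    = ¬X ∨ ¬W   — absorption
E2: ¬(¬X ∧ X ∨ X ∧ X) ∨ ¬W
    = ¬X ∨ ¬W   — distribution
Both reduce to ¬X ∨ ¬W, so they are equivalent.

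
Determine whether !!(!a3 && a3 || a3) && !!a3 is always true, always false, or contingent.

contingent

!!(!a3 && a3 || a3) && !!a3
= (!a3 && a3 || a3) && !!a3
= a3 && !!a3
= a3 && a3
= a3
This depends on a3, so it is not a constant.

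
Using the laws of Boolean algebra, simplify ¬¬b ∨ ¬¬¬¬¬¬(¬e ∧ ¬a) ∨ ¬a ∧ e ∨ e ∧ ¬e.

b ∨ ¬a

¬¬b ∨ ¬¬¬¬¬¬(¬e ∧ ¬a) ∨ ¬a ∧ e ∨ e ∧ ¬e
= ¬¬b ∨ ¬¬¬¬(¬e ∧ ¬a) ∨ ¬a ∧ e ∨ e ∧ ¬e   [double negation]
= ¬¬b ∨ ¬¬¬¬(¬e ∧ ¬a) ∨ ¬a ∧ e   [complement / identity]
= b ∨ ¬¬¬¬(¬e ∧ ¬a) ∨ ¬a ∧ e   [double negation]
= b ∨ ¬¬(¬e ∧ ¬a) ∨ ¬a ∧ e   [double negation]
= b ∨ ¬e ∧ ¬a ∨ ¬a ∧ e   [double negation]
= b ∨ ¬a   [distribution]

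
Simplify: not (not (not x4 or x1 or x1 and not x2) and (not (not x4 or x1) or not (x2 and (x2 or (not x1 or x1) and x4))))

not x4 or x1

not (not (not x4 or x1 or x1 and not x2) and (not (not x4 or x1) or not (x2 and (x2 or (not x1 or x1) and x4))))
= not (not (not x4 or x1) and (not (not x4 or x1) or not (x2 and (x2 or (not x1 or x1) and x4))))   — absorption
= not (not (not x4 or x1) and (not (not x4 or x1) or not (x2 and (x2 or x4))))   — complement / identity
= not (not (not x4 or x1) and (not (not x4 or x1) or not x2))   — absorption
= not not (not x4 or x1)   — absorption
= not x4 or x1   — double negation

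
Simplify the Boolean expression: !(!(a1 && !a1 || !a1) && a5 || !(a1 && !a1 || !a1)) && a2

!a1 && a2

!(!(a1 && !a1 || !a1) && a5 || !(a1 && !a1 || !a1)) && a2
= !!(a1 && !a1 || !a1) && a2
= (a1 && !a1 || !a1) && a2
= !a1 && a2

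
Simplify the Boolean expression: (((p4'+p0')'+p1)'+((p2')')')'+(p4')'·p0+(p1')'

p4·p0+p1

(((p4'+p0')'+p1)'+((p2')')')'+(p4')'·p0+(p1')'
= (((p4'+p0')'+p1)'+((p2')')')'+(p4')'·p0+p1
= (((p4'+p0')'+p1)'+p2')'+(p4')'·p0+p1
= ((p4·p0+p1)'+p2')'+(p4')'·p0+p1
= ((p4·p0+p1)'+p2')'+p4·p0+p1
= (p4·p0+p1)·p2+p4·p0+p1
= p4·p0+p1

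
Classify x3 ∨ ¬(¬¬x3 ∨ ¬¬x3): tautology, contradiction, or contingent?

x3 ∨ ¬(¬¬x3 ∨ ¬¬x3)
= x3 ∨ ¬¬¬x3   — idempotence
= x3 ∨ ¬x3   — double negation
= True   — complement

tautology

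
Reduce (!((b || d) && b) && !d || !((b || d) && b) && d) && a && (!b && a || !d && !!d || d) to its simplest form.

(!((b || d) && b) && !d || !((b || d) && b) && d) && a && (!b && a || !d && !!d || d)
= !((b || d) && b) && a && (!b && a || !d && !!d || d)   [distribution]
= !b && a && (!b && a || !d && !!d || d)   [absorption]
= !b && a && (!b && a || !d && d || d)   [double negation]
= !b && a && (!b && a || d)   [complement / identity]
= !b && a   [absorption]

!b && a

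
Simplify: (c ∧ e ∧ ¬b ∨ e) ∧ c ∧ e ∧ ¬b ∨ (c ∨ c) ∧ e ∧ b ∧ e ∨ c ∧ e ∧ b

(c ∧ e ∧ ¬b ∨ e) ∧ c ∧ e ∧ ¬b ∨ (c ∨ c) ∧ e ∧ b ∧ e ∨ c ∧ e ∧ b
= (c ∧ e ∧ ¬b ∨ e) ∧ c ∧ e ∧ ¬b ∨ c ∧ e ∧ b ∧ e ∨ c ∧ e ∧ b
= c ∧ e ∧ ¬b ∨ c ∧ e ∧ b ∧ e ∨ c ∧ e ∧ b
= c ∧ e ∧ ¬b ∨ c ∧ e ∧ b
= c ∧ e

c ∧ e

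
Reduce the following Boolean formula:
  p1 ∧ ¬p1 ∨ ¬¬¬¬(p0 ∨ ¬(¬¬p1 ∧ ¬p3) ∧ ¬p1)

p0 ∨ ¬p1

p1 ∧ ¬p1 ∨ ¬¬¬¬(p0 ∨ ¬(¬¬p1 ∧ ¬p3) ∧ ¬p1)
= ¬¬¬¬(p0 ∨ ¬(¬¬p1 ∧ ¬p3) ∧ ¬p1)   (complement / identity)
= ¬¬¬¬(p0 ∨ (¬p1 ∨ p3) ∧ ¬p1)   (De Morgan)
= ¬¬(p0 ∨ (¬p1 ∨ p3) ∧ ¬p1)   (double negation)
= ¬¬(p0 ∨ ¬p1)   (absorption)
= p0 ∨ ¬p1   (double negation)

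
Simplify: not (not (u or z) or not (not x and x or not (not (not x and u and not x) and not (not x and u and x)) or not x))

(u or z) and not x

not (not (u or z) or not (not x and x or not (not (not x and u and not x) and not (not x and u and x)) or not x))
= not (not (u or z) or not (not (not (not x and u and not x) and not (not x and u and x)) or not x))   — complement / identity
= (u or z) and (not (not (not x and u and not x) and not (not x and u and x)) or not x)   — De Morgan
= (u or z) and (not x and u and not x or not x and u and x or not x)   — De Morgan
= (u or z) and (not x and u or not x)   — distribution
= (u or z) and not x   — absorption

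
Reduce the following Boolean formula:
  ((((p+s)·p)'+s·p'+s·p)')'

p'+s

((((p+s)·p)'+s·p'+s·p)')'
= ((((p+s)·p)'+s)')'
= ((p'+s)')'
= p'+s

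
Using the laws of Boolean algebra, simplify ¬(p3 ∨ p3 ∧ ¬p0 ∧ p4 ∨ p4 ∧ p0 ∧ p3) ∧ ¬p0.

¬p3 ∧ ¬p0

¬(p3 ∨ p3 ∧ ¬p0 ∧ p4 ∨ p4 ∧ p0 ∧ p3) ∧ ¬p0
= ¬(p3 ∨ (p3 ∧ ¬p0 ∨ p0 ∧ p3) ∧ p4) ∧ ¬p0   [distribution]
= ¬(p3 ∨ p3 ∧ p4) ∧ ¬p0   [distribution]
= ¬p3 ∧ ¬p0   [absorption]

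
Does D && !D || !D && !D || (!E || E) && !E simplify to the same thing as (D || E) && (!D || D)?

E1: D && !D || !D && !D || (!E || E) && !E
    = !D || (!E || E) && !E   (distribution)
    = !D || !E   (complement / identity)
E2: (D || E) && (!D || D)
    = D || E   (complement / identity)
These differ: at D=0, E=0, E1 = 1 but E2 = 0.

No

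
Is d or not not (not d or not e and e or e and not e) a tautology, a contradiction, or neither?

tautology

d or not not (not d or not e and e or e and not e)
= d or not not (not d or not e and e)   (complement / identity)
= d or not not not d   (complement / identity)
= d or not d   (double negation)
= True   (complement)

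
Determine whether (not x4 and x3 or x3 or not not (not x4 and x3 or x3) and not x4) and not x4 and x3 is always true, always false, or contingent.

(not x4 and x3 or x3 or not not (not x4 and x3 or x3) and not x4) and not x4 and x3
= (not x4 and x3 or x3 or (not x4 and x3 or x3) and not x4) and not x4 and x3   — double negation
= (not x4 and x3 or x3) and not x4 and x3   — absorption
= not x4 and x3   — absorption
This depends on x3, x4, so it is not a constant.

contingent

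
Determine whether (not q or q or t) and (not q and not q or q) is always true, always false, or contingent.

(not q or q or t) and (not q and not q or q)
= (not q or q or t) and (not q or q)   — idempotence
= not q or q   — absorption
= True   — complement

always true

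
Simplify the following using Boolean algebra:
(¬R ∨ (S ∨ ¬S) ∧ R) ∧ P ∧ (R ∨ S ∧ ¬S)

P ∧ R

(¬R ∨ (S ∨ ¬S) ∧ R) ∧ P ∧ (R ∨ S ∧ ¬S)
= (¬R ∨ (S ∨ ¬S) ∧ R) ∧ P ∧ R   (complement / identity)
= (¬R ∨ R) ∧ P ∧ R   (complement / identity)
= P ∧ R   (complement / identity)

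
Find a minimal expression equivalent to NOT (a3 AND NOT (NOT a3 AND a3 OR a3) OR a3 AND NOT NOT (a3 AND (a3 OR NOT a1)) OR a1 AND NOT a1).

NOT a3

NOT (a3 AND NOT (NOT a3 AND a3 OR a3) OR a3 AND NOT NOT (a3 AND (a3 OR NOT a1)) OR a1 AND NOT a1)
= NOT (a3 AND NOT (NOT a3 AND a3 OR a3) OR a3 AND NOT NOT a3 OR a1 AND NOT a1)
= NOT (a3 AND NOT (NOT a3 AND a3 OR a3) OR a3 AND a3 OR a1 AND NOT a1)
= NOT (a3 AND NOT a3 OR a3 AND a3 OR a1 AND NOT a1)
= NOT (a3 AND NOT a3 OR a3 AND a3)
= NOT a3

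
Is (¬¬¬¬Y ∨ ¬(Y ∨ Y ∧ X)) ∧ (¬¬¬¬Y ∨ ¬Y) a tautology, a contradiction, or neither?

(¬¬¬¬Y ∨ ¬(Y ∨ Y ∧ X)) ∧ (¬¬¬¬Y ∨ ¬Y)
= (¬¬¬¬Y ∨ ¬Y) ∧ (¬¬¬¬Y ∨ ¬Y)   [absorption]
= ¬¬¬¬Y ∨ ¬Y   [idempotence]
= ¬¬Y ∨ ¬Y   [double negation]
= Y ∨ ¬Y   [double negation]
= True   [complement]

tautology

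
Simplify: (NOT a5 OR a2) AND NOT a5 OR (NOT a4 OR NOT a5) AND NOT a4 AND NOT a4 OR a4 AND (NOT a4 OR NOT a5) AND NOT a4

(NOT a5 OR a2) AND NOT a5 OR (NOT a4 OR NOT a5) AND NOT a4 AND NOT a4 OR a4 AND (NOT a4 OR NOT a5) AND NOT a4
= (NOT a5 OR a2) AND NOT a5 OR (NOT a4 OR NOT a5) AND NOT a4   [distribution]
= (NOT a5 OR a2) AND NOT a5 OR NOT a4   [absorption]
= NOT a5 OR NOT a4   [absorption]

NOT a5 OR NOT a4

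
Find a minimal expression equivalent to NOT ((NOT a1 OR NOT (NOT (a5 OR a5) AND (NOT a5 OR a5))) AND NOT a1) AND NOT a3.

NOT ((NOT a1 OR NOT (NOT (a5 OR a5) AND (NOT a5 OR a5))) AND NOT a1) AND NOT a3
= NOT ((NOT a1 OR NOT (NOT a5 AND (NOT a5 OR a5))) AND NOT a1) AND NOT a3   [idempotence]
= NOT ((NOT a1 OR NOT NOT a5) AND NOT a1) AND NOT a3   [complement / identity]
= NOT ((NOT a1 OR a5) AND NOT a1) AND NOT a3   [double negation]
= NOT NOT a1 AND NOT a3   [absorption]
= a1 AND NOT a3   [double negation]

a1 AND NOT a3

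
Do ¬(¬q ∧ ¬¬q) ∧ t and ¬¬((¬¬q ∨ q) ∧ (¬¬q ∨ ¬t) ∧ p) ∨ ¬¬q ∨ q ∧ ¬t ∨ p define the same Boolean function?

No

E1: ¬(¬q ∧ ¬¬q) ∧ t
    = (q ∨ ¬q) ∧ t   — De Morgan
    = t   — complement / identity
E2: ¬¬((¬¬q ∨ q) ∧ (¬¬q ∨ ¬t) ∧ p) ∨ ¬¬q ∨ q ∧ ¬t ∨ p
    = (¬¬q ∨ q) ∧ (¬¬q ∨ ¬t) ∧ p ∨ ¬¬q ∨ q ∧ ¬t ∨ p   — double negation
    = (¬¬q ∨ q ∧ ¬t) ∧ p ∨ ¬¬q ∨ q ∧ ¬t ∨ p   — distribution
    = ¬¬q ∨ q ∧ ¬t ∨ p   — absorption
    = q ∨ q ∧ ¬t ∨ p   — double negation
    = q ∨ p   — absorption
These differ: at p=1, q=0, t=0, E1 = 0 but E2 = 1.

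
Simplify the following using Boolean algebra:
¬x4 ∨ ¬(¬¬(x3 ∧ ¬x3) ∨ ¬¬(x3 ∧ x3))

¬x4 ∨ ¬x3

¬x4 ∨ ¬(¬¬(x3 ∧ ¬x3) ∨ ¬¬(x3 ∧ x3))
= ¬x4 ∨ ¬(x3 ∧ ¬x3 ∨ ¬¬(x3 ∧ x3))
= ¬x4 ∨ ¬¬¬(x3 ∧ x3)
= ¬x4 ∨ ¬(x3 ∧ x3)
= ¬x4 ∨ ¬x3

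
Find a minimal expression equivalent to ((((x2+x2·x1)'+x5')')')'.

((((x2+x2·x1)'+x5')')')'
= (((x2+x2·x1)·x5)')'   (De Morgan)
= (x2+x2·x1)·x5   (double negation)
= x2·x5   (absorption)

x2·x5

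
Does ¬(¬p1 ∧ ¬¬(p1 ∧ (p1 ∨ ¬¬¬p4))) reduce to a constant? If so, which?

yes, True

¬(¬p1 ∧ ¬¬(p1 ∧ (p1 ∨ ¬¬¬p4)))
= ¬(¬p1 ∧ ¬¬(p1 ∧ (p1 ∨ ¬p4)))   [double negation]
= ¬(¬p1 ∧ ¬¬p1)   [absorption]
= p1 ∨ ¬p1   [De Morgan]
= True   [complement]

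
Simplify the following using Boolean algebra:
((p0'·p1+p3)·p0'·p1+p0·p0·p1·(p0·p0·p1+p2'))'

p1'

((p0'·p1+p3)·p0'·p1+p0·p0·p1·(p0·p0·p1+p2'))'
= ((p0'·p1+p3)·p0'·p1+p0·p0·p1)'   [absorption]
= ((p0'·p1+p3)·p0'·p1+p0·p1)'   [idempotence]
= (p0'·p1+p0·p1)'   [absorption]
= p1'   [distribution]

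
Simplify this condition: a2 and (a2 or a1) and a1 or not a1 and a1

a2 and (a2 or a1) and a1 or not a1 and a1
= a2 and (a2 or a1) and a1   (complement / identity)
= a2 and a1   (absorption)

a2 and a1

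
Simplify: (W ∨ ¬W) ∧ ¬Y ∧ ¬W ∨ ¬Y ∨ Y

True

(W ∨ ¬W) ∧ ¬Y ∧ ¬W ∨ ¬Y ∨ Y
= ¬Y ∧ ¬W ∨ ¬Y ∨ Y   (complement / identity)
= ¬Y ∨ Y   (absorption)
= True   (complement)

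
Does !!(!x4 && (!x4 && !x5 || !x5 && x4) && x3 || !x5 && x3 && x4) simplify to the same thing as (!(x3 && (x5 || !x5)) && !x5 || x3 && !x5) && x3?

E1: !!(!x4 && (!x4 && !x5 || !x5 && x4) && x3 || !x5 && x3 && x4)
    = !!(!x4 && !x5 && x3 || !x5 && x3 && x4)   (distribution)
    = !!(!x5 && x3)   (distribution)
    = !x5 && x3   (double negation)
E2: (!(x3 && (x5 || !x5)) && !x5 || x3 && !x5) && x3
    = (!x3 && !x5 || x3 && !x5) && x3   (complement / identity)
    = !x5 && x3   (distribution)
Both reduce to !x5 && x3, so they are equivalent.

Yes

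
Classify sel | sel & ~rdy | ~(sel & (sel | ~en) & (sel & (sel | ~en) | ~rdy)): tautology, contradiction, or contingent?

sel | sel & ~rdy | ~(sel & (sel | ~en) & (sel & (sel | ~en) | ~rdy))
= sel | ~(sel & (sel | ~en) & (sel & (sel | ~en) | ~rdy))
= sel | ~(sel & (sel | ~en))
= sel | ~sel
= 1

tautology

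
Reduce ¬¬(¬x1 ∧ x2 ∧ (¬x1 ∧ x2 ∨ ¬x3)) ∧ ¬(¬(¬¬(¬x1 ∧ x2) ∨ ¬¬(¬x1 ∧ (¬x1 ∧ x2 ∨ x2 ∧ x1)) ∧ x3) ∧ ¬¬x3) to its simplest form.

¬x1 ∧ x2

¬¬(¬x1 ∧ x2 ∧ (¬x1 ∧ x2 ∨ ¬x3)) ∧ ¬(¬(¬¬(¬x1 ∧ x2) ∨ ¬¬(¬x1 ∧ (¬x1 ∧ x2 ∨ x2 ∧ x1)) ∧ x3) ∧ ¬¬x3)
= ¬¬(¬x1 ∧ x2 ∧ (¬x1 ∧ x2 ∨ ¬x3)) ∧ ¬(¬(¬¬(¬x1 ∧ x2) ∨ ¬¬(¬x1 ∧ x2) ∧ x3) ∧ ¬¬x3)
= ¬¬(¬x1 ∧ x2 ∧ (¬x1 ∧ x2 ∨ ¬x3)) ∧ (¬¬(¬x1 ∧ x2) ∨ ¬¬(¬x1 ∧ x2) ∧ x3 ∨ ¬x3)
= ¬¬(¬x1 ∧ x2) ∧ (¬¬(¬x1 ∧ x2) ∨ ¬¬(¬x1 ∧ x2) ∧ x3 ∨ ¬x3)
= ¬¬(¬x1 ∧ x2) ∧ (¬¬(¬x1 ∧ x2) ∨ ¬x3)
= ¬¬(¬x1 ∧ x2)
= ¬x1 ∧ x2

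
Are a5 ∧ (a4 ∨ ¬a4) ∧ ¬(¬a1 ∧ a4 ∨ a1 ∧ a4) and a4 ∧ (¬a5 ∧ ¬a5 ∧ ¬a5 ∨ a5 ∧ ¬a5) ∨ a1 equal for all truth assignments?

E1: a5 ∧ (a4 ∨ ¬a4) ∧ ¬(¬a1 ∧ a4 ∨ a1 ∧ a4)
    = a5 ∧ (a4 ∨ ¬a4) ∧ ¬a4
    = a5 ∧ ¬a4
E2: a4 ∧ (¬a5 ∧ ¬a5 ∧ ¬a5 ∨ a5 ∧ ¬a5) ∨ a1
    = a4 ∧ (¬a5 ∧ ¬a5 ∨ a5 ∧ ¬a5) ∨ a1
    = a4 ∧ ¬a5 ∨ a1
These differ: at a1=1, a4=0, a5=0, E1 = 0 but E2 = 1.

No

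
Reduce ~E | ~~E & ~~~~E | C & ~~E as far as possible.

~E | ~~E & ~~~~E | C & ~~E
= ~E | (~~~~E | C) & ~~E   — distribution
= ~E | (~~E | C) & ~~E   — double negation
= ~E | ~~E   — absorption
= ~E | E   — double negation
= 1   — complement

1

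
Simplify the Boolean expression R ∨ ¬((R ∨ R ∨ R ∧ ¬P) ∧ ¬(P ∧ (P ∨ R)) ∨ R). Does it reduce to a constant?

True

R ∨ ¬((R ∨ R ∨ R ∧ ¬P) ∧ ¬(P ∧ (P ∨ R)) ∨ R)
= R ∨ ¬((R ∨ R ∨ R ∧ ¬P) ∧ ¬P ∨ R)   — absorption
= R ∨ ¬((R ∨ R) ∧ ¬P ∨ R)   — absorption
= R ∨ ¬(R ∧ ¬P ∨ R)   — idempotence
= R ∨ ¬R   — absorption
= True   — complement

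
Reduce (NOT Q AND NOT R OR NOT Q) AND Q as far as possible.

(NOT Q AND NOT R OR NOT Q) AND Q
= NOT Q AND Q   [absorption]
= FALSE   [complement]

FALSE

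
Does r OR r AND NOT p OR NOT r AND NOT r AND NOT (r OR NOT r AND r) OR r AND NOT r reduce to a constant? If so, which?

r OR r AND NOT p OR NOT r AND NOT r AND NOT (r OR NOT r AND r) OR r AND NOT r
= r OR r AND NOT p OR NOT r AND NOT (r OR NOT r AND r) OR r AND NOT r   — idempotence
= r OR NOT r AND NOT (r OR NOT r AND r) OR r AND NOT r   — absorption
= r OR NOT r AND NOT r OR r AND NOT r   — complement / identity
= r OR NOT r   — distribution
= TRUE   — complement

yes, True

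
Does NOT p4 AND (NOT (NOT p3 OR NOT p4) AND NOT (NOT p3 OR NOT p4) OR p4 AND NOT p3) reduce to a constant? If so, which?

NOT p4 AND (NOT (NOT p3 OR NOT p4) AND NOT (NOT p3 OR NOT p4) OR p4 AND NOT p3)
= NOT p4 AND (NOT (NOT p3 OR NOT p4) OR p4 AND NOT p3)   — idempotence
= NOT p4 AND (p3 AND p4 OR p4 AND NOT p3)   — De Morgan
= NOT p4 AND p4   — distribution
= FALSE   — complement

yes, False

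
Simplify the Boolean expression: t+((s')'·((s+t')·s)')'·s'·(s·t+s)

t+((s')'·((s+t')·s)')'·s'·(s·t+s)
= t+(s'+(s+t')·s)·s'·(s·t+s)   — De Morgan
= t+(s'+(s+t')·s)·s'·s   — absorption
= t+(s'+s)·s'·s   — absorption
= t+s'·s   — complement / identity
= t   — complement / identity

t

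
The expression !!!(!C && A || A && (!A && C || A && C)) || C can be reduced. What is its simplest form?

!A || C

!!!(!C && A || A && (!A && C || A && C)) || C
= !(!C && A || A && (!A && C || A && C)) || C   [double negation]
= !(!C && A || A && C) || C   [distribution]
= !A || C   [distribution]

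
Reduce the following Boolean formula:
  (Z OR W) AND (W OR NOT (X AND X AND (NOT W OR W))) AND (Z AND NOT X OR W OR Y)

Z AND NOT X OR W

(Z OR W) AND (W OR NOT (X AND X AND (NOT W OR W))) AND (Z AND NOT X OR W OR Y)
= (Z OR W) AND (W OR NOT (X AND X)) AND (Z AND NOT X OR W OR Y)   [complement / identity]
= (Z OR W) AND (W OR NOT X) AND (Z AND NOT X OR W OR Y)   [idempotence]
= (Z AND NOT X OR W) AND (Z AND NOT X OR W OR Y)   [distribution]
= Z AND NOT X OR W   [absorption]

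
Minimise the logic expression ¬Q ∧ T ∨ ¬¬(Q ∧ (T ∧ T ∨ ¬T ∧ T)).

T

¬Q ∧ T ∨ ¬¬(Q ∧ (T ∧ T ∨ ¬T ∧ T))
= ¬Q ∧ T ∨ ¬¬(Q ∧ T)   [distribution]
= ¬Q ∧ T ∨ Q ∧ T   [double negation]
= T   [distribution]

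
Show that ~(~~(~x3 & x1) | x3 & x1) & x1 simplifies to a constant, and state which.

0

~(~~(~x3 & x1) | x3 & x1) & x1
= ~(~x3 & x1 | x3 & x1) & x1   [double negation]
= ~x1 & x1   [distribution]
= 0   [complement]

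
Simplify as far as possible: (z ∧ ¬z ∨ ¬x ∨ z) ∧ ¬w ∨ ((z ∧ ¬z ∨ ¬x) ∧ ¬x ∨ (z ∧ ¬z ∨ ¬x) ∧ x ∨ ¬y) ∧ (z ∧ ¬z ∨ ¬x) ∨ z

(z ∧ ¬z ∨ ¬x ∨ z) ∧ ¬w ∨ ((z ∧ ¬z ∨ ¬x) ∧ ¬x ∨ (z ∧ ¬z ∨ ¬x) ∧ x ∨ ¬y) ∧ (z ∧ ¬z ∨ ¬x) ∨ z
= (z ∧ ¬z ∨ ¬x ∨ z) ∧ ¬w ∨ (z ∧ ¬z ∨ ¬x ∨ ¬y) ∧ (z ∧ ¬z ∨ ¬x) ∨ z   (distribution)
= (z ∧ ¬z ∨ ¬x ∨ z) ∧ ¬w ∨ z ∧ ¬z ∨ ¬x ∨ z   (absorption)
= z ∧ ¬z ∨ ¬x ∨ z   (absorption)
= ¬x ∨ z   (complement / identity)

¬x ∨ z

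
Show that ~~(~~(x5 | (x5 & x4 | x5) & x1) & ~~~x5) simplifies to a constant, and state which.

0

~~(~~(x5 | (x5 & x4 | x5) & x1) & ~~~x5)
= ~~(~~(x5 | x5 & x1) & ~~~x5)
= ~~(~~(x5 | x5 & x1) & ~x5)
= ~~(x5 | x5 & x1) & ~x5
= ~~x5 & ~x5
= x5 & ~x5
= 0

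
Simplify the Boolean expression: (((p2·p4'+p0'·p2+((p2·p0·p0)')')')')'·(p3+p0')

(((p2·p4'+p0'·p2+((p2·p0·p0)')')')')'·(p3+p0')
= (((p2·p4'+p0'·p2+p2·p0·p0)')')'·(p3+p0')   — double negation
= (((p2·p4'+p0'·p2+p2·p0)')')'·(p3+p0')   — idempotence
= (p2·p4'+p0'·p2+p2·p0)'·(p3+p0')   — double negation
= (p2·p4'+p2)'·(p3+p0')   — distribution
= p2'·(p3+p0')   — absorption

p2'·(p3+p0')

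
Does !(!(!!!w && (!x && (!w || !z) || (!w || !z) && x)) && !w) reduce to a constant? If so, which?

yes, True

!(!(!!!w && (!x && (!w || !z) || (!w || !z) && x)) && !w)
= !(!(!!!w && (!w || !z)) && !w)   [distribution]
= !(!(!w && (!w || !z)) && !w)   [double negation]
= !w && (!w || !z) || w   [De Morgan]
= !w || w   [absorption]
= true   [complement]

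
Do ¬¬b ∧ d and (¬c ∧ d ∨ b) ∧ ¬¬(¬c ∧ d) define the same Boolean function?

E1: ¬¬b ∧ d
    = b ∧ d
E2: (¬c ∧ d ∨ b) ∧ ¬¬(¬c ∧ d)
    = (¬c ∧ d ∨ b) ∧ ¬c ∧ d
    = ¬c ∧ d
These differ: at b=0, c=0, d=1, E1 = 0 but E2 = 1.

No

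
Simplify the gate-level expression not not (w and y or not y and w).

w

not not (w and y or not y and w)
= w and y or not y and w   — double negation
= w   — distribution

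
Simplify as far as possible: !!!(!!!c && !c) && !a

!!!(!!!c && !c) && !a
= !!!(!c && !c) && !a
= !!!!c && !a
= !!c && !a
= c && !a

c && !a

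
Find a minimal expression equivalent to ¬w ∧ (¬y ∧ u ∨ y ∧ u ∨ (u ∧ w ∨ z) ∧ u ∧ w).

¬w ∧ u

¬w ∧ (¬y ∧ u ∨ y ∧ u ∨ (u ∧ w ∨ z) ∧ u ∧ w)
= ¬w ∧ (u ∨ (u ∧ w ∨ z) ∧ u ∧ w)   — distribution
= ¬w ∧ (u ∨ u ∧ w)   — absorption
= ¬w ∧ u   — absorption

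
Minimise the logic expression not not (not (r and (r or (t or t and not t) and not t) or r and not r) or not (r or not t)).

not not (not (r and (r or (t or t and not t) and not t) or r and not r) or not (r or not t))
= not not (not (r and (r or t and not t) or r and not r) or not (r or not t))
= not not (not (r and r or r and not r) or not (r or not t))
= not not (not r or not (r or not t))
= not (r and (r or not t))
= not r

not r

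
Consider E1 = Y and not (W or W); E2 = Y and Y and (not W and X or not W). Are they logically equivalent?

E1: Y and not (W or W)
    = Y and not W   [idempotence]
E2: Y and Y and (not W and X or not W)
    = Y and (not W and X or not W)   [idempotence]
    = Y and not W   [absorption]
Both reduce to Y and not W, so they are equivalent.

Yes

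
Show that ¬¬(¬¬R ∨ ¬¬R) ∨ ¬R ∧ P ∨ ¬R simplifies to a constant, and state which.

¬¬(¬¬R ∨ ¬¬R) ∨ ¬R ∧ P ∨ ¬R
= ¬¬R ∨ ¬¬R ∨ ¬R ∧ P ∨ ¬R   — double negation
= ¬¬R ∨ ¬¬R ∨ ¬R   — absorption
= ¬¬R ∨ ¬R   — idempotence
= R ∨ ¬R   — double negation
= True   — complement

True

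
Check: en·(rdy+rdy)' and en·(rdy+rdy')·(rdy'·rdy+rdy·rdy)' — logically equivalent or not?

E1: en·(rdy+rdy)'
    = en·rdy'
E2: en·(rdy+rdy')·(rdy'·rdy+rdy·rdy)'
    = en·(rdy'·rdy+rdy·rdy)'
    = en·rdy'
Both reduce to en·rdy', so they are equivalent.

Yes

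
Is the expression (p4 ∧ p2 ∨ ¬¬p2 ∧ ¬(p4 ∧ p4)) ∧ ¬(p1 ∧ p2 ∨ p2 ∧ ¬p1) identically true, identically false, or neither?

(p4 ∧ p2 ∨ ¬¬p2 ∧ ¬(p4 ∧ p4)) ∧ ¬(p1 ∧ p2 ∨ p2 ∧ ¬p1)
= (p4 ∧ p2 ∨ ¬¬p2 ∧ ¬(p4 ∧ p4)) ∧ ¬p2   [distribution]
= (p4 ∧ p2 ∨ ¬¬p2 ∧ ¬p4) ∧ ¬p2   [idempotence]
= (p4 ∧ p2 ∨ p2 ∧ ¬p4) ∧ ¬p2   [double negation]
= p2 ∧ ¬p2   [distribution]
= False   [complement]

identically false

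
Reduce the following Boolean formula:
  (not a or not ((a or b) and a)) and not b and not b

not a and not b

(not a or not ((a or b) and a)) and not b and not b
= (not a or not ((a or b) and a)) and not b
= (not a or not a) and not b
= not a and not b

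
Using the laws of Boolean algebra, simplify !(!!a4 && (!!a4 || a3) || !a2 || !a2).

!(!!a4 && (!!a4 || a3) || !a2 || !a2)
= !(!!a4 || !a2 || !a2)   — absorption
= !(!!a4 || !a2)   — idempotence
= !a4 && a2   — De Morgan

!a4 && a2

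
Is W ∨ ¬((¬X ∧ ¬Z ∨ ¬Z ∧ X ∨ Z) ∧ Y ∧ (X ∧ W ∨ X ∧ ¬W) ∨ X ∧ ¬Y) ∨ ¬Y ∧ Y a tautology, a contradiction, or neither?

neither

W ∨ ¬((¬X ∧ ¬Z ∨ ¬Z ∧ X ∨ Z) ∧ Y ∧ (X ∧ W ∨ X ∧ ¬W) ∨ X ∧ ¬Y) ∨ ¬Y ∧ Y
= W ∨ ¬((¬Z ∨ Z) ∧ Y ∧ (X ∧ W ∨ X ∧ ¬W) ∨ X ∧ ¬Y) ∨ ¬Y ∧ Y
= W ∨ ¬(Y ∧ (X ∧ W ∨ X ∧ ¬W) ∨ X ∧ ¬Y) ∨ ¬Y ∧ Y
= W ∨ ¬(Y ∧ X ∨ X ∧ ¬Y) ∨ ¬Y ∧ Y
= W ∨ ¬(Y ∧ X ∨ X ∧ ¬Y)
= W ∨ ¬X
This depends on W, X, so it is not a constant.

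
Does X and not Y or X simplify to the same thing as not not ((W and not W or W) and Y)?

No

E1: X and not Y or X
    = X   [absorption]
E2: not not ((W and not W or W) and Y)
    = not not (W and Y)   [complement / identity]
    = W and Y   [double negation]
These differ: at W=0, X=1, Y=0, E1 = 1 but E2 = 0.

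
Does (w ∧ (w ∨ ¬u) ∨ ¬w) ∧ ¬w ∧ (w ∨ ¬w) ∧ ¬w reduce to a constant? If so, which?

(w ∧ (w ∨ ¬u) ∨ ¬w) ∧ ¬w ∧ (w ∨ ¬w) ∧ ¬w
= (w ∨ ¬w) ∧ ¬w ∧ (w ∨ ¬w) ∧ ¬w   — absorption
= (w ∨ ¬w) ∧ ¬w   — idempotence
= ¬w   — complement / identity
This depends on w, so it is not a constant.

no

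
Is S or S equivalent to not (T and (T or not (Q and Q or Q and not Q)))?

No

E1: S or S
    = S   [idempotence]
E2: not (T and (T or not (Q and Q or Q and not Q)))
    = not (T and (T or not Q))   [distribution]
    = not T   [absorption]
These differ: at Q=0, S=0, T=0, E1 = 0 but E2 = 1.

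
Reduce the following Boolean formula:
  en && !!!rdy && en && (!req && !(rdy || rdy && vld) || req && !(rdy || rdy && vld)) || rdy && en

en

en && !!!rdy && en && (!req && !(rdy || rdy && vld) || req && !(rdy || rdy && vld)) || rdy && en
= en && !!!rdy && en && !(rdy || rdy && vld) || rdy && en   [distribution]
= en && !rdy && en && !(rdy || rdy && vld) || rdy && en   [double negation]
= en && !rdy && en && !rdy || rdy && en   [absorption]
= en && !rdy || rdy && en   [idempotence]
= en   [distribution]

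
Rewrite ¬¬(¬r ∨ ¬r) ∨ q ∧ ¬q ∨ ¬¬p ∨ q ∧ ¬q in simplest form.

¬r ∨ p

¬¬(¬r ∨ ¬r) ∨ q ∧ ¬q ∨ ¬¬p ∨ q ∧ ¬q
= ¬(r ∧ r) ∨ q ∧ ¬q ∨ ¬¬p ∨ q ∧ ¬q
= ¬(r ∧ r) ∨ q ∧ ¬q ∨ ¬¬p
= ¬r ∨ q ∧ ¬q ∨ ¬¬p
= ¬r ∨ ¬¬p
= ¬r ∨ p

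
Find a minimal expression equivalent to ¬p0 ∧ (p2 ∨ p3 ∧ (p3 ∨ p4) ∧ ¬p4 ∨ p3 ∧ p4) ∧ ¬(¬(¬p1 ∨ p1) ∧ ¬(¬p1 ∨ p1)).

¬p0 ∧ (p2 ∨ p3 ∧ (p3 ∨ p4) ∧ ¬p4 ∨ p3 ∧ p4) ∧ ¬(¬(¬p1 ∨ p1) ∧ ¬(¬p1 ∨ p1))
= ¬p0 ∧ (p2 ∨ p3 ∧ (p3 ∨ p4) ∧ ¬p4 ∨ p3 ∧ p4) ∧ (¬p1 ∨ p1 ∨ ¬p1 ∨ p1)   — De Morgan
= ¬p0 ∧ (p2 ∨ p3 ∧ (p3 ∨ p4) ∧ ¬p4 ∨ p3 ∧ p4) ∧ (¬p1 ∨ p1)   — idempotence
= ¬p0 ∧ (p2 ∨ p3 ∧ ¬p4 ∨ p3 ∧ p4) ∧ (¬p1 ∨ p1)   — absorption
= ¬p0 ∧ (p2 ∨ p3 ∧ ¬p4 ∨ p3 ∧ p4)   — complement / identity
= ¬p0 ∧ (p2 ∨ p3)   — distribution

¬p0 ∧ (p2 ∨ p3)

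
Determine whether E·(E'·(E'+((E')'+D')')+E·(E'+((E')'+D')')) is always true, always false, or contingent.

always false

E·(E'·(E'+((E')'+D')')+E·(E'+((E')'+D')'))
= E·(E'+((E')'+D')')   [distribution]
= E·(E'+E'·D)   [De Morgan]
= E·E'   [absorption]
= 0   [complement]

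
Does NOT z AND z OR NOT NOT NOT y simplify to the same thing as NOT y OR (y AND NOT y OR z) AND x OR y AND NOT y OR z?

E1: NOT z AND z OR NOT NOT NOT y
    = NOT z AND z OR NOT y   [double negation]
    = NOT y   [complement / identity]
E2: NOT y OR (y AND NOT y OR z) AND x OR y AND NOT y OR z
    = NOT y OR y AND NOT y OR z   [absorption]
    = NOT y OR z   [complement / identity]
These differ: at x=0, y=1, z=1, E1 = 0 but E2 = 1.

No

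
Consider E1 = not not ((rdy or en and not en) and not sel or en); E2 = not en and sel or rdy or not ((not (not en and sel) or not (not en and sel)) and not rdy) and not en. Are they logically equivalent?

E1: not not ((rdy or en and not en) and not sel or en)
    = (rdy or en and not en) and not sel or en   (double negation)
    = rdy and not sel or en   (complement / identity)
E2: not en and sel or rdy or not ((not (not en and sel) or not (not en and sel)) and not rdy) and not en
    = not en and sel or rdy or not (not (not en and sel) and not rdy) and not en   (idempotence)
    = not en and sel or rdy or (not en and sel or rdy) and not en   (De Morgan)
    = not en and sel or rdy   (absorption)
These differ: at en=1, rdy=0, sel=1, E1 = 1 but E2 = 0.

No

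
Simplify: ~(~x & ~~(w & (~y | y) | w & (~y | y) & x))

x | ~w

~(~x & ~~(w & (~y | y) | w & (~y | y) & x))
= ~(~x & ~~(w & (~y | y)))   [absorption]
= ~(~x & ~~w)   [complement / identity]
= x | ~w   [De Morgan]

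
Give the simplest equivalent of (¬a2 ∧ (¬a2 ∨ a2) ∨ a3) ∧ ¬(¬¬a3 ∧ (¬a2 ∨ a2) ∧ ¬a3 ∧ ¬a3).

(¬a2 ∧ (¬a2 ∨ a2) ∨ a3) ∧ ¬(¬¬a3 ∧ (¬a2 ∨ a2) ∧ ¬a3 ∧ ¬a3)
= (¬a2 ∧ (¬a2 ∨ a2) ∨ a3) ∧ ¬(¬¬a3 ∧ ¬a3 ∧ ¬a3)   (complement / identity)
= (¬a2 ∧ (¬a2 ∨ a2) ∨ a3) ∧ ¬(¬¬a3 ∧ ¬a3)   (idempotence)
= (¬a2 ∧ (¬a2 ∨ a2) ∨ a3) ∧ (¬a3 ∨ a3)   (De Morgan)
= ¬a2 ∧ (¬a2 ∨ a2) ∨ a3   (complement / identity)
= ¬a2 ∨ a3   (complement / identity)

¬a2 ∨ a3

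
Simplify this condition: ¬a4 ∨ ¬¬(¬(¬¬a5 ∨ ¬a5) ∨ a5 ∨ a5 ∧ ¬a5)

¬a4 ∨ ¬¬(¬(¬¬a5 ∨ ¬a5) ∨ a5 ∨ a5 ∧ ¬a5)
= ¬a4 ∨ ¬¬(¬(¬¬a5 ∨ ¬a5) ∨ a5)
= ¬a4 ∨ ¬(¬¬a5 ∨ ¬a5) ∨ a5
= ¬a4 ∨ ¬a5 ∧ a5 ∨ a5
= ¬a4 ∨ a5

¬a4 ∨ a5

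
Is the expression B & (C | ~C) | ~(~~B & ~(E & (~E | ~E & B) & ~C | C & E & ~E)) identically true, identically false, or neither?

B & (C | ~C) | ~(~~B & ~(E & (~E | ~E & B) & ~C | C & E & ~E))
= B & (C | ~C) | ~B | E & (~E | ~E & B) & ~C | C & E & ~E   — De Morgan
= B & (C | ~C) | ~B | E & ~E & ~C | C & E & ~E   — absorption
= B & (C | ~C) | ~B | E & ~E   — distribution
= B & (C | ~C) | ~B   — complement / identity
= B | ~B   — complement / identity
= 1   — complement

identically true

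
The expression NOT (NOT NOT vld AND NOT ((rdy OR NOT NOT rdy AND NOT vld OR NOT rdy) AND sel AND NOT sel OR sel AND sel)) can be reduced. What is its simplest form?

NOT (NOT NOT vld AND NOT ((rdy OR NOT NOT rdy AND NOT vld OR NOT rdy) AND sel AND NOT sel OR sel AND sel))
= NOT (NOT NOT vld AND NOT ((rdy OR rdy AND NOT vld OR NOT rdy) AND sel AND NOT sel OR sel AND sel))
= NOT (NOT NOT vld AND NOT ((rdy OR NOT rdy) AND sel AND NOT sel OR sel AND sel))
= NOT (NOT NOT vld AND NOT (sel AND NOT sel OR sel AND sel))
= NOT vld OR sel AND NOT sel OR sel AND sel
= NOT vld OR sel

NOT vld OR sel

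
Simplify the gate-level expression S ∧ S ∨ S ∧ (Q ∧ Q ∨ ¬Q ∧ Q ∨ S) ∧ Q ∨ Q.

S ∨ Q

S ∧ S ∨ S ∧ (Q ∧ Q ∨ ¬Q ∧ Q ∨ S) ∧ Q ∨ Q
= S ∧ S ∨ S ∧ (Q ∨ S) ∧ Q ∨ Q   — distribution
= S ∧ S ∨ S ∧ Q ∨ Q   — absorption
= S ∧ (S ∨ Q) ∨ Q   — distribution
= S ∨ Q   — absorption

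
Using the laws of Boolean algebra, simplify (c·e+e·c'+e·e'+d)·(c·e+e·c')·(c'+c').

e·c'

(c·e+e·c'+e·e'+d)·(c·e+e·c')·(c'+c')
= (c·e+e·c'+e·e'+d)·(c·e+e·c')·c'   [idempotence]
= (c·e+e·c'+d)·(c·e+e·c')·c'   [complement / identity]
= (c·e+e·c')·c'   [absorption]
= e·c'   [distribution]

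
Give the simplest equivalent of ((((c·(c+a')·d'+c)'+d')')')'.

c·d

((((c·(c+a')·d'+c)'+d')')')'
= ((c·(c+a')·d'+c)'+d')'   (double negation)
= ((c·d'+c)'+d')'   (absorption)
= (c'+d')'   (absorption)
= c·d   (De Morgan)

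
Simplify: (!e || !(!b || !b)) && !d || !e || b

(!e || !(!b || !b)) && !d || !e || b
= (!e || !!b) && !d || !e || b
= (!e || b) && !d || !e || b
= !e || b

!e || b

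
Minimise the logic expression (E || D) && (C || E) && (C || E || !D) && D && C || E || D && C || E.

(E || D) && (C || E) && (C || E || !D) && D && C || E || D && C || E
= (E || D) && (C || E) && D && C || E || D && C || E   (absorption)
= (D && C || E) && D && C || E || D && C || E   (distribution)
= D && C || E || D && C || E   (absorption)
= D && C || E   (idempotence)

D && C || E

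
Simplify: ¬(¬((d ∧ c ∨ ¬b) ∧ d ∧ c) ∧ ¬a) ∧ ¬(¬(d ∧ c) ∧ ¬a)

d ∧ c ∨ a

¬(¬((d ∧ c ∨ ¬b) ∧ d ∧ c) ∧ ¬a) ∧ ¬(¬(d ∧ c) ∧ ¬a)
= ¬(¬(d ∧ c) ∧ ¬a) ∧ ¬(¬(d ∧ c) ∧ ¬a)   (absorption)
= ¬(¬(d ∧ c) ∧ ¬a)   (idempotence)
= d ∧ c ∨ a   (De Morgan)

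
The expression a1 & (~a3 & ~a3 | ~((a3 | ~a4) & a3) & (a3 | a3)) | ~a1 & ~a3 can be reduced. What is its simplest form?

a1 & (~a3 & ~a3 | ~((a3 | ~a4) & a3) & (a3 | a3)) | ~a1 & ~a3
= a1 & (~a3 & ~a3 | ~((a3 | ~a4) & a3) & a3) | ~a1 & ~a3   [idempotence]
= a1 & (~a3 & ~a3 | ~a3 & a3) | ~a1 & ~a3   [absorption]
= a1 & ~a3 | ~a1 & ~a3   [distribution]
= ~a3   [distribution]

~a3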